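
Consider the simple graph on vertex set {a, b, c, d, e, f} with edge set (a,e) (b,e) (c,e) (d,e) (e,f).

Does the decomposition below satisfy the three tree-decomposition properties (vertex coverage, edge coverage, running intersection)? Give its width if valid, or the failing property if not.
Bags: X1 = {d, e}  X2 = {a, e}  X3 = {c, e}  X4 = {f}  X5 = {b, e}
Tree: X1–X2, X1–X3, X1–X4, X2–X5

No — edge (e,f) lies in no bag.

A tree decomposition must satisfy three properties: every vertex lies in some bag; for every edge, both endpoints lie together in some bag; and for every vertex, the bags containing it form a connected subtree. Here edge (e,f) lies in no bag, so the decomposition is invalid.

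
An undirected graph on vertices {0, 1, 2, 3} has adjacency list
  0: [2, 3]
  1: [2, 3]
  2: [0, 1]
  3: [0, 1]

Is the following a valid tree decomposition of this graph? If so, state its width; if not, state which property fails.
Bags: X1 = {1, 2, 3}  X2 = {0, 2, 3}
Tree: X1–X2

Every vertex of G appears in some bag (union = {0, 1, 2, 3}); every edge is covered by a bag; and for each vertex v the set of bags containing v is connected in the bag tree. The decomposition is therefore valid. The largest bag has 3 vertices, so the width is 2.

Yes; width 2.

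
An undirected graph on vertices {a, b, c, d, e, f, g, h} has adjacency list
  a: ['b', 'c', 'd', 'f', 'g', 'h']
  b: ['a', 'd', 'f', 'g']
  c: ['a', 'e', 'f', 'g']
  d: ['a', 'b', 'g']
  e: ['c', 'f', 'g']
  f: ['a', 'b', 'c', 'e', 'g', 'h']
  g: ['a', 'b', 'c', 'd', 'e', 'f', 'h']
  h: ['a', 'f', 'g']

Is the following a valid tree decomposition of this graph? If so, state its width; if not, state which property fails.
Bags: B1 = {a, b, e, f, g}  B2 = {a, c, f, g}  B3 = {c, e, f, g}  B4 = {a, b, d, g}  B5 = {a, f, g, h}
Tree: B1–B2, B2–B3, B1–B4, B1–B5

No — bags containing vertex e are not connected in the tree.

A tree decomposition must satisfy three properties: every vertex lies in some bag; for every edge, both endpoints lie together in some bag; and for every vertex, the bags containing it form a connected subtree. Here bags containing vertex e are not connected in the tree, so the decomposition is invalid.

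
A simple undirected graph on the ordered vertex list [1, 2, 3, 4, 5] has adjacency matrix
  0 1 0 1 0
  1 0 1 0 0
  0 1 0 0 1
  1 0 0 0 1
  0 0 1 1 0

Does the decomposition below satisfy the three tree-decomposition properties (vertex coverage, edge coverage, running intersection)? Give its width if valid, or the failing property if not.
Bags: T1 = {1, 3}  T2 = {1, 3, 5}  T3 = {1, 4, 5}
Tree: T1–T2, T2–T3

A tree decomposition must satisfy three properties: every vertex lies in some bag; for every edge, both endpoints lie together in some bag; and for every vertex, the bags containing it form a connected subtree. Here vertex 2 appears in no bag, so the decomposition is invalid.

No — vertex 2 appears in no bag.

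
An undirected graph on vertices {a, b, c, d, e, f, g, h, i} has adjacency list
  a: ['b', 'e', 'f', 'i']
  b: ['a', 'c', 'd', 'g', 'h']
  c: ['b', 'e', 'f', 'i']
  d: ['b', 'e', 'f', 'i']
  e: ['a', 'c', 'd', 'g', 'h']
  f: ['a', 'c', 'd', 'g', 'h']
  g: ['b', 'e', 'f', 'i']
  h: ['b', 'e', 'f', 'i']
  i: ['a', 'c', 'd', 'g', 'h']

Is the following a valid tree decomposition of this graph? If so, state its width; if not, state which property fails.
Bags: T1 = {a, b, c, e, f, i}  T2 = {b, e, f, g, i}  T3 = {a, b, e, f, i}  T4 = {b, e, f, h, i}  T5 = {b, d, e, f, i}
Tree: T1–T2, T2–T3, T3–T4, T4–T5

No — bags containing vertex a are not connected in the tree.

A tree decomposition must satisfy three properties: every vertex lies in some bag; for every edge, both endpoints lie together in some bag; and for every vertex, the bags containing it form a connected subtree. Here bags containing vertex a are not connected in the tree, so the decomposition is invalid.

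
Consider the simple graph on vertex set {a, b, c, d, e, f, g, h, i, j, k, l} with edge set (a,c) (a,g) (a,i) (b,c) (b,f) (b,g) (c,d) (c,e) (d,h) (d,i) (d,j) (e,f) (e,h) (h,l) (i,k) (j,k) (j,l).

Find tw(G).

3

A width-3 tree decomposition is:
Bags: B1 = {i, j, k, l}  B2 = {d, i, j, l}  B3 = {d, h, i, l}  B4 = {a, d, h, i}  B5 = {a, c, d, h}  B6 = {a, c, e, h}  B7 = {a, c, e, g}  B8 = {b, c, e, g}  B9 = {b, e, f, g}
Tree: B1–B2, B2–B3, B3–B4, B4–B5, B5–B6, B6–B7, B7–B8, B8–B9
The largest bag has 4 vertices, giving width 3; this decomposition certifies tw(G) ≤ 3. For the lower bound: the 4 vertex sets {j,k,l}, {i}, {d}, {a,c,e,h} are disjoint, each induces a connected subgraph, and every pair is joined by at least one edge of G. Contracting each set to a single vertex therefore yields K_{4} as a minor, and since treewidth is minor-monotone, tw(G) ≥ tw(K_{4}) = 3. Hence tw(G) = 3 exactly.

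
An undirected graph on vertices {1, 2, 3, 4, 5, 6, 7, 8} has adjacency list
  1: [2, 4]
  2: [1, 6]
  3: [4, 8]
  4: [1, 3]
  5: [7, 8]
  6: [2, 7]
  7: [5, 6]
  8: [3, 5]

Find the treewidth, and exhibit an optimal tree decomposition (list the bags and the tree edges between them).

Every bag has size at most 3, so the width is 3 − 1 = 2 and tw(G) ≤ 2. The edges 6–7–5–8–3–4–1–2–6 form a cycle, so G is not a tree and its treewidth is at least 2. Therefore the treewidth is 2.

Treewidth 2.
Bags: B1 = {5, 6, 7}  B2 = {5, 6, 8}  B3 = {3, 6, 8}  B4 = {3, 4, 6}  B5 = {1, 4, 6}  B6 = {1, 2, 6}
Tree: B1–B2, B2–B3, B3–B4, B4–B5, B5–B6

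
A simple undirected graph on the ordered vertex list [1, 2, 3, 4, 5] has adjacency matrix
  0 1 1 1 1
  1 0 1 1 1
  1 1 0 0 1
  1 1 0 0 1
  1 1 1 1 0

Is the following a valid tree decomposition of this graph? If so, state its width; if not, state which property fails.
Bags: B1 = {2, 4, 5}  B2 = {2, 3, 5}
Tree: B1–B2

No — vertex 1 appears in no bag.

A tree decomposition must satisfy three properties: every vertex lies in some bag; for every edge, both endpoints lie together in some bag; and for every vertex, the bags containing it form a connected subtree. Here vertex 1 appears in no bag, so the decomposition is invalid.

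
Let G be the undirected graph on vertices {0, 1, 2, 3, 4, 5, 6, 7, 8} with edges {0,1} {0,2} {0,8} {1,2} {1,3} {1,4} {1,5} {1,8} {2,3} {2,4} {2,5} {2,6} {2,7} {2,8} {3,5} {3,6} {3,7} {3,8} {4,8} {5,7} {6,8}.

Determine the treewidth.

A width-3 tree decomposition is:
Bags: B1 = {1, 2, 4, 8}  B2 = {1, 2, 3, 8}  B3 = {0, 1, 2, 8}  B4 = {1, 2, 3, 5}  B5 = {2, 3, 6, 8}  B6 = {2, 3, 5, 7}
Tree: B1–B2, B1–B3, B2–B4, B2–B5, B4–B6
Each bag holds 4 vertices, so the decomposition has width 3, which upper-bounds the treewidth. On the other hand G contains the 4-clique {0, 1, 2, 8}. A clique must lie in a single bag of any decomposition, so no decomposition can have width below 3. Therefore the treewidth is 3.

3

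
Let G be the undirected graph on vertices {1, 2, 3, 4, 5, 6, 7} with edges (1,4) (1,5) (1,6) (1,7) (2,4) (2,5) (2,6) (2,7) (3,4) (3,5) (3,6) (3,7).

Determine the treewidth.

A width-3 tree decomposition is:
Bags: B1 = {1, 2, 3, 5}  B2 = {1, 2, 3, 6}  B3 = {1, 2, 3, 7}  B4 = {1, 2, 3, 4}
Tree: B1–B2, B2–B3, B3–B4
Every bag has size at most 4, so the width is 4 − 1 = 3 and tw(G) ≤ 3. For the lower bound: the 4 vertex sets {1,5}, {3,6}, {2}, {7} are disjoint, each induces a connected subgraph, and every pair is joined by at least one edge of G. Contracting each set to a single vertex therefore yields K_{4} as a minor, and since treewidth is minor-monotone, tw(G) ≥ tw(K_{4}) = 3. Therefore the treewidth is 3.

3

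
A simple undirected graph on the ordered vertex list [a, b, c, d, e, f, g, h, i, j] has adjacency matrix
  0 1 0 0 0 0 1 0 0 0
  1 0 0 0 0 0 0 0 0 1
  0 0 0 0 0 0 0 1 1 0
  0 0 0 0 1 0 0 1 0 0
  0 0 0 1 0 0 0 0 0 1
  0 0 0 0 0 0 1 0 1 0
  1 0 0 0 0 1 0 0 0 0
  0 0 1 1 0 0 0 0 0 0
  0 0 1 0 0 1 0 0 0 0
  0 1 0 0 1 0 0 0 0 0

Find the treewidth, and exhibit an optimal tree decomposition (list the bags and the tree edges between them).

Each bag holds 3 vertices, so the decomposition has width 2, which upper-bounds the treewidth. Since e–j–b–a–g–f–i–c–h–d–e is a cycle in G, G is not acyclic. Forests are exactly the graphs of treewidth ≤ 1, so tw(G) ≥ 2. The upper and lower bounds meet at 2, so that is the treewidth.

Treewidth 2.
One optimal decomposition is:
Bags: B1 = {b, e, j}  B2 = {a, b, e}  B3 = {a, e, g}  B4 = {e, f, g}  B5 = {e, f, i}  B6 = {c, e, i}  B7 = {c, e, h}  B8 = {d, e, h}
Tree: B1–B2, B2–B3, B3–B4, B4–B5, B5–B6, B6–B7, B7–B8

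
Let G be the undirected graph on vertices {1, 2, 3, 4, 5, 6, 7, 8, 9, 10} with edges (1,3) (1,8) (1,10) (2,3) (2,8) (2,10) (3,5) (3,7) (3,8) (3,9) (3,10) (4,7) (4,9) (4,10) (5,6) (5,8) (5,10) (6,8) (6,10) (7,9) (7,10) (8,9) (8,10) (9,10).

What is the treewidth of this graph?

3

A width-3 tree decomposition is:
Bags: B1 = {3, 5, 8, 10}  B2 = {3, 8, 9, 10}  B3 = {2, 3, 8, 10}  B4 = {1, 3, 8, 10}  B5 = {5, 6, 8, 10}  B6 = {3, 7, 9, 10}  B7 = {4, 7, 9, 10}
Tree: B1–B2, B1–B3, B2–B4, B1–B5, B2–B6, B6–B7
Each bag holds 4 vertices, so the decomposition has width 3, which upper-bounds the treewidth. Conversely, {1, 3, 8, 10} is a clique of size 4, and the vertices of any clique must share a bag in every tree decomposition; so some bag has ≥ 4 vertices and tw(G) ≥ 3. Therefore the treewidth is 3.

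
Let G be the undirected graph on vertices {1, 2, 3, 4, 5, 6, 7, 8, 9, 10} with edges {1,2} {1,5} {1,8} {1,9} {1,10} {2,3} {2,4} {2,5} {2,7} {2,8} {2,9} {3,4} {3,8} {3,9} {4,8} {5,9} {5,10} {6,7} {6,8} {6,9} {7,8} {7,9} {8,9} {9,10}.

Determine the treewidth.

A width-3 tree decomposition is:
Bags: B1 = {1, 2, 5, 9}  B2 = {1, 5, 9, 10}  B3 = {1, 2, 8, 9}  B4 = {2, 3, 8, 9}  B5 = {2, 3, 4, 8}  B6 = {2, 7, 8, 9}  B7 = {6, 7, 8, 9}
Tree: B1–B2, B1–B3, B3–B4, B4–B5, B3–B6, B6–B7
Every bag has size at most 4, so the width is 4 − 1 = 3 and tw(G) ≤ 3. On the other hand G contains the 4-clique {1, 2, 8, 9}. A clique must lie in a single bag of any decomposition, so no decomposition can have width below 3. The upper and lower bounds meet at 3, so that is the treewidth.

3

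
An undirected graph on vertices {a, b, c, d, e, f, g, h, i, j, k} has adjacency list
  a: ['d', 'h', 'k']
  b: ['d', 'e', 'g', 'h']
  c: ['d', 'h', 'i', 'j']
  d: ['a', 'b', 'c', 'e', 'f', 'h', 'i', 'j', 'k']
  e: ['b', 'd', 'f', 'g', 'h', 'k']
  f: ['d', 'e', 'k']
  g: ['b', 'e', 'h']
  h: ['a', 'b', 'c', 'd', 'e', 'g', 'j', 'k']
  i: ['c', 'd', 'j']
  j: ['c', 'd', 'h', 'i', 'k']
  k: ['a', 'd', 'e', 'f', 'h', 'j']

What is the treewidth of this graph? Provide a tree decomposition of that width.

Each bag holds 4 vertices, so the decomposition has width 3, which upper-bounds the treewidth. Conversely, {c, d, h, j} is a clique of size 4, and the vertices of any clique must share a bag in every tree decomposition; so some bag has ≥ 4 vertices and tw(G) ≥ 3. Therefore the treewidth is 3.

Treewidth 3.
Bags: B1 = {a, d, h, k}  B2 = {d, e, h, k}  B3 = {d, h, j, k}  B4 = {c, d, h, j}  B5 = {c, d, i, j}  B6 = {b, d, e, h}  B7 = {d, e, f, k}  B8 = {b, e, g, h}
Tree: B1–B2, B2–B3, B3–B4, B4–B5, B2–B6, B2–B7, B6–B8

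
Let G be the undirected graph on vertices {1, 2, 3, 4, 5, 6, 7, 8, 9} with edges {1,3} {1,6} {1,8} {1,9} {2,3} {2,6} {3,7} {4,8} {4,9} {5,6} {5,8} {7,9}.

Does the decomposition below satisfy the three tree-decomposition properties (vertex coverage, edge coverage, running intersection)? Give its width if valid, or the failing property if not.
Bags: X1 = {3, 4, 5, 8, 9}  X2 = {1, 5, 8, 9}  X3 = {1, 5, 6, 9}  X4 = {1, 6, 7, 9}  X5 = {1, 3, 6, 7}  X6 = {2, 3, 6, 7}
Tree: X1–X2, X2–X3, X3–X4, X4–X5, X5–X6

No — bags containing vertex 3 are not connected in the tree.

A tree decomposition must satisfy three properties: every vertex lies in some bag; for every edge, both endpoints lie together in some bag; and for every vertex, the bags containing it form a connected subtree. Here bags containing vertex 3 are not connected in the tree, so the decomposition is invalid.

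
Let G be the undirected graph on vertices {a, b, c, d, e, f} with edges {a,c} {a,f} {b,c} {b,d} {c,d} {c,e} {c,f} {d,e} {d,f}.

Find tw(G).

2

A width-2 tree decomposition is:
Bags: B1 = {b, c, d}  B2 = {c, d, f}  B3 = {a, c, f}  B4 = {c, d, e}
Tree: B1–B2, B2–B3, B1–B4
Every bag has size at most 3, so the width is 3 − 1 = 2 and tw(G) ≤ 2. For the lower bound, the 3 vertices {c, d, e} are pairwise adjacent, and any tree decomposition puts a clique entirely inside one bag — forcing width ≥ 2. Combining the bounds, tw(G) = 2.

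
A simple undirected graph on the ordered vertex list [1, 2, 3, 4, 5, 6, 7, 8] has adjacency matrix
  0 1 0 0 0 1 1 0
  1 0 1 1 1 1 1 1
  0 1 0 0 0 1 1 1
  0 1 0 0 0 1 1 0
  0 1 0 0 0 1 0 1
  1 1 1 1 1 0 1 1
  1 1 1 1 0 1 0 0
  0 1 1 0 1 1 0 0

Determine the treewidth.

A width-3 tree decomposition is:
Bags: B1 = {2, 3, 6, 7}  B2 = {2, 3, 6, 8}  B3 = {2, 4, 6, 7}  B4 = {2, 5, 6, 8}  B5 = {1, 2, 6, 7}
Tree: B1–B2, B1–B3, B2–B4, B1–B5
Every bag has size at most 4, so the width is 4 − 1 = 3 and tw(G) ≤ 3. On the other hand G contains the 4-clique {2, 3, 6, 8}. A clique must lie in a single bag of any decomposition, so no decomposition can have width below 3. Hence tw(G) = 3 exactly.

3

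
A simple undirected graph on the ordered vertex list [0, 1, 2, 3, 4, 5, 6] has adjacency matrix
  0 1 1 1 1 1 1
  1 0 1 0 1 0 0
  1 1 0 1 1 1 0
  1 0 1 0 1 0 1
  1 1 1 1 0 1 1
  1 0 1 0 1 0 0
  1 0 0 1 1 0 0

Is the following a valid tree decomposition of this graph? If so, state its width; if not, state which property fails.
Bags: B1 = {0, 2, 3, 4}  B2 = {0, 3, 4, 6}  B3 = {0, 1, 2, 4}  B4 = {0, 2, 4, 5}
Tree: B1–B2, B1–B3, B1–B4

Yes; width 3.

Every vertex of G appears in some bag (union = {0, 1, 2, 3, 4, 5, 6}); every edge is covered by a bag; and for each vertex v the set of bags containing v is connected in the bag tree. The decomposition is therefore valid. The largest bag has 4 vertices, so the width is 3.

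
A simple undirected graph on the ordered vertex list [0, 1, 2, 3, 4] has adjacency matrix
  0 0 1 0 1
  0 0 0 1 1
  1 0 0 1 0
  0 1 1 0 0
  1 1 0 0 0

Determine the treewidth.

2

A width-2 tree decomposition is:
Bags: B1 = {1, 2, 3}  B2 = {0, 1, 2}  B3 = {0, 1, 4}
Tree: B1–B2, B2–B3
Each bag holds 3 vertices, so the decomposition has width 2, which upper-bounds the treewidth. Since 1–3–2–0–4–1 is a cycle in G, G is not acyclic. Forests are exactly the graphs of treewidth ≤ 1, so tw(G) ≥ 2. Hence tw(G) = 2 exactly.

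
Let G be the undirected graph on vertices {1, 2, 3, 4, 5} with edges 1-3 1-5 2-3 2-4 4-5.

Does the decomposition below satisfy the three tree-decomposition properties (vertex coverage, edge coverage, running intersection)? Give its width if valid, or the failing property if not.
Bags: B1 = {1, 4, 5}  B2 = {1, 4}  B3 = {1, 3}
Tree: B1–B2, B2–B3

A tree decomposition must satisfy three properties: every vertex lies in some bag; for every edge, both endpoints lie together in some bag; and for every vertex, the bags containing it form a connected subtree. Here vertex 2 appears in no bag, so the decomposition is invalid.

No — vertex 2 appears in no bag.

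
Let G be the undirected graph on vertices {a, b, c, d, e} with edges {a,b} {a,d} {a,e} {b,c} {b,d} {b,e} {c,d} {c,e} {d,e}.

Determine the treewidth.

3

A width-3 tree decomposition is:
Bags: B1 = {b, c, d, e}  B2 = {a, b, d, e}
Tree: B1–B2
Every bag has size at most 4, so the width is 4 − 1 = 3 and tw(G) ≤ 3. On the other hand G contains the 4-clique {b, c, d, e}. A clique must lie in a single bag of any decomposition, so no decomposition can have width below 3. The upper and lower bounds meet at 3, so that is the treewidth.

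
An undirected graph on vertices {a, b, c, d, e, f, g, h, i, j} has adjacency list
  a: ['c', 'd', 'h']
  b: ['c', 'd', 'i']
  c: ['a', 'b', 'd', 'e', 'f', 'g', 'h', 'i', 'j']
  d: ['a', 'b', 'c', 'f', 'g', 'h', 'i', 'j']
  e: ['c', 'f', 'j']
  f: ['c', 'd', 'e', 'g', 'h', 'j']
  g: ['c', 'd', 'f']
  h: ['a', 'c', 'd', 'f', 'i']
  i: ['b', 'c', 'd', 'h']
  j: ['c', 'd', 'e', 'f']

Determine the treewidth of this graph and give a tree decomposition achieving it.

Treewidth 3.
Bags: B1 = {c, d, f, h}  B2 = {c, d, f, j}  B3 = {c, d, h, i}  B4 = {a, c, d, h}  B5 = {b, c, d, i}  B6 = {c, e, f, j}  B7 = {c, d, f, g}
Tree: B1–B2, B1–B3, B1–B4, B3–B5, B2–B6, B1–B7

The largest bag has 4 vertices, giving width 3; this decomposition certifies tw(G) ≤ 3. Conversely, {a, c, d, h} is a clique of size 4, and the vertices of any clique must share a bag in every tree decomposition; so some bag has ≥ 4 vertices and tw(G) ≥ 3. Hence tw(G) = 3 exactly.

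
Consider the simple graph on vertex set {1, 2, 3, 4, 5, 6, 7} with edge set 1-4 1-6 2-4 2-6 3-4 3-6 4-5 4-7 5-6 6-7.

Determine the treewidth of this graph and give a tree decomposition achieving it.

Each bag holds 3 vertices, so the decomposition has width 2, which upper-bounds the treewidth. For the lower bound, G contains the cycle 6–5–4–2–6, so G is not a forest; only forests have treewidth ≤ 1, hence tw(G) ≥ 2. Combining the bounds, tw(G) = 2.

Treewidth 2.
Bags: B1 = {4, 5, 6}  B2 = {2, 4, 6}  B3 = {1, 4, 6}  B4 = {3, 4, 6}  B5 = {4, 6, 7}
Tree: B1–B2, B2–B3, B3–B4, B4–B5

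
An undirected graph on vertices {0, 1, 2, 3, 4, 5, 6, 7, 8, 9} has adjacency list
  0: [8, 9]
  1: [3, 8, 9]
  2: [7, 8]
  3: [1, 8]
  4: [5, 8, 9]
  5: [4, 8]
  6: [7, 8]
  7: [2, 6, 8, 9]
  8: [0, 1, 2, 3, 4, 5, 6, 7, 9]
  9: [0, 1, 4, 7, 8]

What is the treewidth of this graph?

A width-2 tree decomposition is:
Bags: B1 = {4, 8, 9}  B2 = {0, 8, 9}  B3 = {1, 8, 9}  B4 = {7, 8, 9}  B5 = {1, 3, 8}  B6 = {2, 7, 8}  B7 = {6, 7, 8}  B8 = {4, 5, 8}
Tree: B1–B2, B1–B3, B2–B4, B3–B5, B4–B6, B4–B7, B1–B8
The largest bag has 3 vertices, giving width 2; this decomposition certifies tw(G) ≤ 2. For the lower bound, the 3 vertices {2, 7, 8} are pairwise adjacent, and any tree decomposition puts a clique entirely inside one bag — forcing width ≥ 2. Combining the bounds, tw(G) = 2.

2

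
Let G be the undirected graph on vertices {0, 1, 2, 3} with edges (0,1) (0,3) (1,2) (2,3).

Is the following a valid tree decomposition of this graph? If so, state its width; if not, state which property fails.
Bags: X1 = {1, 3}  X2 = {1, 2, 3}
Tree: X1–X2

No — vertex 0 appears in no bag.

A tree decomposition must satisfy three properties: every vertex lies in some bag; for every edge, both endpoints lie together in some bag; and for every vertex, the bags containing it form a connected subtree. Here vertex 0 appears in no bag, so the decomposition is invalid.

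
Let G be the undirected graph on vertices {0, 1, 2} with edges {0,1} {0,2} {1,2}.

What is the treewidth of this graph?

A width-2 tree decomposition is:
Bags: B1 = {0, 1, 2}
Tree: (single bag)
With just one bag of size 3, the width is 3 − 1 = 2, so tw(G) ≤ 2. For the lower bound, the 3 vertices {0, 1, 2} are pairwise adjacent, and any tree decomposition puts a clique entirely inside one bag — forcing width ≥ 2. The upper and lower bounds meet at 2, so that is the treewidth.

2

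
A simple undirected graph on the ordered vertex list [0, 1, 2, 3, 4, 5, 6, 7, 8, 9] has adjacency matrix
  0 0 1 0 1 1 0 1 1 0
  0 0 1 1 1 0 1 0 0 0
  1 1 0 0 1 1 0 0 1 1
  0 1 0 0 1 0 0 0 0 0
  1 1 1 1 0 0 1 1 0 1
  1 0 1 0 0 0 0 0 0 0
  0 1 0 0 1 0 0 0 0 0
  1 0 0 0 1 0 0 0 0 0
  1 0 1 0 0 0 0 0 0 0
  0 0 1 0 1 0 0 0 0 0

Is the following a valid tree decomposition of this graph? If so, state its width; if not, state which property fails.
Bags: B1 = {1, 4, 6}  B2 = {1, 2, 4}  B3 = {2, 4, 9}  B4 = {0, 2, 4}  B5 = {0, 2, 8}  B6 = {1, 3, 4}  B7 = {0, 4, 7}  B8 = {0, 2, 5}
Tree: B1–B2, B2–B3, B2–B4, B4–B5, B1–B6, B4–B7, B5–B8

Checking the three conditions: (i) the bags cover all of {0, 1, 2, 3, 4, 5, 6, 7, 8, 9}; (ii) for each edge, some bag contains both endpoints; (iii) the bags containing any fixed vertex form a subtree. All hold, so the decomposition is valid with width 3 − 1 = 2.

Yes; width 2.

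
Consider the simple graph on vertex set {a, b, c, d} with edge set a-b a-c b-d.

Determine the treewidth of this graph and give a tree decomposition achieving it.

Treewidth 1.
Bags: B1 = {a, b}  B2 = {b, d}  B3 = {a, c}
Tree: B1–B2, B1–B3

Every bag has size at most 2, so the width is 2 − 1 = 1 and tw(G) ≤ 1. Since G has at least one edge (e.g. b–a), it is not an edgeless graph, so tw(G) ≥ 1. Hence tw(G) = 1 exactly.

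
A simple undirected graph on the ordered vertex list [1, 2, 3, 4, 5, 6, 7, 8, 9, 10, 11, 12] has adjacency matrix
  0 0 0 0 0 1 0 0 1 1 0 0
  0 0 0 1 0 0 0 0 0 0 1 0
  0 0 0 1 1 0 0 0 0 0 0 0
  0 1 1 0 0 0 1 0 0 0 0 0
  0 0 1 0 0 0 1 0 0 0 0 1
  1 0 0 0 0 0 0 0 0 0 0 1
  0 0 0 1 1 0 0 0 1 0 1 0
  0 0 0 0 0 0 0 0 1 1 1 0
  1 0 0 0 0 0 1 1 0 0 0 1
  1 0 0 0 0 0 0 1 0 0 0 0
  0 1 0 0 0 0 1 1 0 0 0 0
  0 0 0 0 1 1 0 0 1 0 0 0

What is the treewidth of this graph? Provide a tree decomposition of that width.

Treewidth 3.
One such decomposition:
Bags: B1 = {1, 6, 8, 10}  B2 = {1, 6, 8, 9}  B3 = {6, 8, 9, 12}  B4 = {8, 9, 11, 12}  B5 = {7, 9, 11, 12}  B6 = {5, 7, 11, 12}  B7 = {2, 5, 7, 11}  B8 = {2, 4, 5, 7}  B9 = {2, 3, 4, 5}
Tree: B1–B2, B2–B3, B3–B4, B4–B5, B5–B6, B6–B7, B7–B8, B8–B9

Each bag holds 4 vertices, so the decomposition has width 3, which upper-bounds the treewidth. For the lower bound: the 4 vertex sets {1,6,10}, {8}, {9}, {5,7,11,12} are disjoint, each induces a connected subgraph, and every pair is joined by at least one edge of G. Contracting each set to a single vertex therefore yields K_{4} as a minor, and since treewidth is minor-monotone, tw(G) ≥ tw(K_{4}) = 3. Hence tw(G) = 3 exactly.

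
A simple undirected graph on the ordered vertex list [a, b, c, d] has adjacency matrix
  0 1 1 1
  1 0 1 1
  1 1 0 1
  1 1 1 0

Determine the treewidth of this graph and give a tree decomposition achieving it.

Treewidth 3.
Bags: B1 = {a, b, c, d}
Tree: (single bag)

With just one bag of size 4, the width is 4 − 1 = 3, so tw(G) ≤ 3. On the other hand G contains the 4-clique {a, b, c, d}. A clique must lie in a single bag of any decomposition, so no decomposition can have width below 3. Therefore the treewidth is 3.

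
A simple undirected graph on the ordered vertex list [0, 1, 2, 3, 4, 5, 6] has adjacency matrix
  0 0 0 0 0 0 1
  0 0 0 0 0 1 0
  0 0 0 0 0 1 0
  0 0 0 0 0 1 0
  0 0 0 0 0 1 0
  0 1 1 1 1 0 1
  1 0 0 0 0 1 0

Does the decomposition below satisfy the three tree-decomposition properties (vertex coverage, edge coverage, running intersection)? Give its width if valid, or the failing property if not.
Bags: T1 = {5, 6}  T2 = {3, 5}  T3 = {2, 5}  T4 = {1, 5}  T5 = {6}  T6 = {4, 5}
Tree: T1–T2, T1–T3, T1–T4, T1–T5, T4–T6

No — vertex 0 appears in no bag.

A tree decomposition must satisfy three properties: every vertex lies in some bag; for every edge, both endpoints lie together in some bag; and for every vertex, the bags containing it form a connected subtree. Here vertex 0 appears in no bag, so the decomposition is invalid.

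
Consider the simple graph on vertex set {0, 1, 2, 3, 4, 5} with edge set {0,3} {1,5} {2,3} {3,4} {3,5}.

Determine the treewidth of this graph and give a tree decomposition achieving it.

The largest bag has 2 vertices, giving width 1; this decomposition certifies tw(G) ≤ 1. Since G has at least one edge (e.g. 3–5), it is not an edgeless graph, so tw(G) ≥ 1. Hence tw(G) = 1 exactly.

Treewidth 1.
Bags: B1 = {3, 5}  B2 = {2, 3}  B3 = {0, 3}  B4 = {3, 4}  B5 = {1, 5}
Tree: B1–B2, B1–B3, B3–B4, B1–B5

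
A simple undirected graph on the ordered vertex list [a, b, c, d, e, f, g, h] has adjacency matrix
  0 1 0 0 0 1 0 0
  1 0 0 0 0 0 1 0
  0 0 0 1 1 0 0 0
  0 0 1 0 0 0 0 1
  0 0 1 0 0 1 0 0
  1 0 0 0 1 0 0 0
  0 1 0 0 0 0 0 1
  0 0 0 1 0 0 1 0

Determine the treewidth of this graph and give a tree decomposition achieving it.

Treewidth 2.
One optimal decomposition is:
Bags: B1 = {a, b, g}  B2 = {a, f, g}  B3 = {e, f, g}  B4 = {c, e, g}  B5 = {c, d, g}  B6 = {d, g, h}
Tree: B1–B2, B2–B3, B3–B4, B4–B5, B5–B6

Every bag has size at most 3, so the width is 3 − 1 = 2 and tw(G) ≤ 2. The edges g–b–a–f–e–c–d–h–g form a cycle, so G is not a tree and its treewidth is at least 2. Therefore the treewidth is 2.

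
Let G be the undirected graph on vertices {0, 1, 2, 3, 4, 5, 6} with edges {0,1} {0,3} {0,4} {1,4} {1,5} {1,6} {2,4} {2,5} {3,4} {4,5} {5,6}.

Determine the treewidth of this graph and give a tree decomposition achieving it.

The largest bag has 3 vertices, giving width 2; this decomposition certifies tw(G) ≤ 2. On the other hand G contains the 3-clique {0, 1, 4}. A clique must lie in a single bag of any decomposition, so no decomposition can have width below 2. The upper and lower bounds meet at 2, so that is the treewidth.

Treewidth 2.
One optimal decomposition is:
Bags: B1 = {0, 3, 4}  B2 = {0, 1, 4}  B3 = {1, 4, 5}  B4 = {2, 4, 5}  B5 = {1, 5, 6}
Tree: B1–B2, B2–B3, B3–B4, B3–B5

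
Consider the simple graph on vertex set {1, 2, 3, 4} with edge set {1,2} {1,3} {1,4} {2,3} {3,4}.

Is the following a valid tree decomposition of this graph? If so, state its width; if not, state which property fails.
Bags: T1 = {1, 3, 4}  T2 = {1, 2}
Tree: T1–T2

No — edge (3,2) lies in no bag.

A tree decomposition must satisfy three properties: every vertex lies in some bag; for every edge, both endpoints lie together in some bag; and for every vertex, the bags containing it form a connected subtree. Here edge (3,2) lies in no bag, so the decomposition is invalid.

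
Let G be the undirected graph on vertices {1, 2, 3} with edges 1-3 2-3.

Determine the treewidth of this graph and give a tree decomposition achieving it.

Each bag holds 2 vertices, so the decomposition has width 1, which upper-bounds the treewidth. G has an edge, so its treewidth is at least 1. Hence tw(G) = 1 exactly.

Treewidth 1.
One such decomposition:
Bags: B1 = {1, 3}  B2 = {2, 3}
Tree: B1–B2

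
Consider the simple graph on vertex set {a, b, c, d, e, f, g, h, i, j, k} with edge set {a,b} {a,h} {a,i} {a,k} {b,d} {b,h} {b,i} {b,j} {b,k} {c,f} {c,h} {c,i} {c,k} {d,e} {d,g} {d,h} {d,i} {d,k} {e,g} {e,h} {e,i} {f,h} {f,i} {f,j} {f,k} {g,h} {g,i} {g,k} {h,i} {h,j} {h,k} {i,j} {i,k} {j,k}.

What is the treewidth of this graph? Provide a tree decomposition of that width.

Each bag holds 5 vertices, so the decomposition has width 4, which upper-bounds the treewidth. Conversely, {d, e, g, h, i} is a clique of size 5, and the vertices of any clique must share a bag in every tree decomposition; so some bag has ≥ 5 vertices and tw(G) ≥ 4. Therefore the treewidth is 4.

Treewidth 4.
One optimal decomposition is:
Bags: B1 = {a, b, h, i, k}  B2 = {b, h, i, j, k}  B3 = {f, h, i, j, k}  B4 = {b, d, h, i, k}  B5 = {c, f, h, i, k}  B6 = {d, g, h, i, k}  B7 = {d, e, g, h, i}
Tree: B1–B2, B2–B3, B2–B4, B3–B5, B4–B6, B6–B7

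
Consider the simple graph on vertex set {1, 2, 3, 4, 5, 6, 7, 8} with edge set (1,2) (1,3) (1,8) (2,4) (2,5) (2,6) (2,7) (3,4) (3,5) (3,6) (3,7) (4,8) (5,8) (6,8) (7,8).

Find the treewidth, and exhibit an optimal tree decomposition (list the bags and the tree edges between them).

Treewidth 3.
One optimal decomposition is:
Bags: B1 = {1, 2, 3, 8}  B2 = {2, 3, 4, 8}  B3 = {2, 3, 7, 8}  B4 = {2, 3, 5, 8}  B5 = {2, 3, 6, 8}
Tree: B1–B2, B2–B3, B3–B4, B4–B5

Each bag holds 4 vertices, so the decomposition has width 3, which upper-bounds the treewidth. For the lower bound: the 4 vertex sets {1,2}, {4,8}, {3}, {7} are disjoint, each induces a connected subgraph, and every pair is joined by at least one edge of G. Contracting each set to a single vertex therefore yields K_{4} as a minor, and since treewidth is minor-monotone, tw(G) ≥ tw(K_{4}) = 3. Hence tw(G) = 3 exactly.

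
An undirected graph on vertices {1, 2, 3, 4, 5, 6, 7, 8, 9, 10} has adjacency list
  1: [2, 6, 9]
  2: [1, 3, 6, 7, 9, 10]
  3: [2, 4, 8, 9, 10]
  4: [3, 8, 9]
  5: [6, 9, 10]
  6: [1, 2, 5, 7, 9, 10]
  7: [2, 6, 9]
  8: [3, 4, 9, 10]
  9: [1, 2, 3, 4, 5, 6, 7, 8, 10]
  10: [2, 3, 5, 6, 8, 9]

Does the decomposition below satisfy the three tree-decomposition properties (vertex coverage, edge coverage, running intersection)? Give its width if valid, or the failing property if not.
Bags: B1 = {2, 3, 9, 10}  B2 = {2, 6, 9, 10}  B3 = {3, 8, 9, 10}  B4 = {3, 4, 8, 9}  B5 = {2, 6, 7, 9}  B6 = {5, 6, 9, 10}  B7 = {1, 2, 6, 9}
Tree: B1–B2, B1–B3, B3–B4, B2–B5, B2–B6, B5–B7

Yes; width 3.

Checking the three conditions: (i) the bags cover all of {1, 2, 3, 4, 5, 6, 7, 8, 9, 10}; (ii) for each edge, some bag contains both endpoints; (iii) the bags containing any fixed vertex form a subtree. All hold, so the decomposition is valid with width 4 − 1 = 3.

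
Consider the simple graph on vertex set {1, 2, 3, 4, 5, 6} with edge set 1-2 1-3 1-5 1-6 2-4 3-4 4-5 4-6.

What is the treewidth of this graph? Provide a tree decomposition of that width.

Treewidth 2.
One such decomposition:
Bags: B1 = {1, 3, 4}  B2 = {1, 2, 4}  B3 = {1, 4, 6}  B4 = {1, 4, 5}
Tree: B1–B2, B2–B3, B3–B4

Each bag holds 3 vertices, so the decomposition has width 2, which upper-bounds the treewidth. The edges 1–3–4–2–1 form a cycle, so G is not a tree and its treewidth is at least 2. Therefore the treewidth is 2.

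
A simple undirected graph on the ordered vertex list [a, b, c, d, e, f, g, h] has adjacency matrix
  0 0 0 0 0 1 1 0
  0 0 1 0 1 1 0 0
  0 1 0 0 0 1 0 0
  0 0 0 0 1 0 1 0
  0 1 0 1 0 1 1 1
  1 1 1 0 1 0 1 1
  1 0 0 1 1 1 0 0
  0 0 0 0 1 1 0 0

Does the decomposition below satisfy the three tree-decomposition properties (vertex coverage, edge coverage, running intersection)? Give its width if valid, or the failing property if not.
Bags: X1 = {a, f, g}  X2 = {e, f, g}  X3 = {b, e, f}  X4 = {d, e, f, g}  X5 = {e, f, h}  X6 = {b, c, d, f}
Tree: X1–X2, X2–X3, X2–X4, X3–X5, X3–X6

No — bags containing vertex d are not connected in the tree.

A tree decomposition must satisfy three properties: every vertex lies in some bag; for every edge, both endpoints lie together in some bag; and for every vertex, the bags containing it form a connected subtree. Here bags containing vertex d are not connected in the tree, so the decomposition is invalid.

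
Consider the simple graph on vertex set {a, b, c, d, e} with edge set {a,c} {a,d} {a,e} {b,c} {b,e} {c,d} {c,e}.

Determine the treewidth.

A width-2 tree decomposition is:
Bags: B1 = {a, c, e}  B2 = {b, c, e}  B3 = {a, c, d}
Tree: B1–B2, B1–B3
Every bag has size at most 3, so the width is 3 − 1 = 2 and tw(G) ≤ 2. For the lower bound, the 3 vertices {a, c, d} are pairwise adjacent, and any tree decomposition puts a clique entirely inside one bag — forcing width ≥ 2. Hence tw(G) = 2 exactly.

2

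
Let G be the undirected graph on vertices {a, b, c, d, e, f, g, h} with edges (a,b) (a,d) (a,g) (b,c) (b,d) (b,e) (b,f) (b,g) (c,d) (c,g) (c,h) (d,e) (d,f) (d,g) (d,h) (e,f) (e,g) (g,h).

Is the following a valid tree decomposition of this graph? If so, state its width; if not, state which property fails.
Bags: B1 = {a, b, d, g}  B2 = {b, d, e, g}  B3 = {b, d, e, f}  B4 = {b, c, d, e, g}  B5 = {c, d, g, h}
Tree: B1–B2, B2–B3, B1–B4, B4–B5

No — bags containing vertex e are not connected in the tree.

A tree decomposition must satisfy three properties: every vertex lies in some bag; for every edge, both endpoints lie together in some bag; and for every vertex, the bags containing it form a connected subtree. Here bags containing vertex e are not connected in the tree, so the decomposition is invalid.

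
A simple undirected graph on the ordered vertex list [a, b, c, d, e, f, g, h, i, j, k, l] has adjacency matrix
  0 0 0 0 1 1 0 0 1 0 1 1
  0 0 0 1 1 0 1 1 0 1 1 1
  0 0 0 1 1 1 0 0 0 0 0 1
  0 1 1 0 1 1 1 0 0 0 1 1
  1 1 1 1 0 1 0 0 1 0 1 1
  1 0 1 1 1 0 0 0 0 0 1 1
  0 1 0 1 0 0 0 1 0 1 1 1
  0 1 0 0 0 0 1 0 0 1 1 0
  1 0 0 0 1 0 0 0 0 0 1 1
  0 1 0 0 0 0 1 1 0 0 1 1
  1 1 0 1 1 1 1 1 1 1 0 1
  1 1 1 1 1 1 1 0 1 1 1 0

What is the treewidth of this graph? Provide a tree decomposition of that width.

Treewidth 4.
One such decomposition:
Bags: B1 = {d, e, f, k, l}  B2 = {b, d, e, k, l}  B3 = {a, e, f, k, l}  B4 = {c, d, e, f, l}  B5 = {b, d, g, k, l}  B6 = {b, g, j, k, l}  B7 = {a, e, i, k, l}  B8 = {b, g, h, j, k}
Tree: B1–B2, B1–B3, B1–B4, B2–B5, B5–B6, B3–B7, B6–B8

Each bag holds 5 vertices, so the decomposition has width 4, which upper-bounds the treewidth. On the other hand G contains the 5-clique {c, d, e, f, l}. A clique must lie in a single bag of any decomposition, so no decomposition can have width below 4. Therefore the treewidth is 4.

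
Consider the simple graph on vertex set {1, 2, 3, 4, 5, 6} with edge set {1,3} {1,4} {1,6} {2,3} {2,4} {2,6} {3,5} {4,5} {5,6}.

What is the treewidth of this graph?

A width-3 tree decomposition is:
Bags: B1 = {2, 3, 4, 6}  B2 = {1, 3, 4, 6}  B3 = {3, 4, 5, 6}
Tree: B1–B2, B2–B3
The largest bag has 4 vertices, giving width 3; this decomposition certifies tw(G) ≤ 3. For the lower bound: the 4 vertex sets {2,4}, {1,6}, {3}, {5} are disjoint, each induces a connected subgraph, and every pair is joined by at least one edge of G. Contracting each set to a single vertex therefore yields K_{4} as a minor, and since treewidth is minor-monotone, tw(G) ≥ tw(K_{4}) = 3. The upper and lower bounds meet at 3, so that is the treewidth.

3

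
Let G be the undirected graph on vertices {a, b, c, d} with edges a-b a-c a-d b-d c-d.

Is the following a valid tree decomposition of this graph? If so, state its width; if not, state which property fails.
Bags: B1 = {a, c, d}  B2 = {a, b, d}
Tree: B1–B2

Yes; width 2.

Checking the three conditions: (i) the bags cover all of {a, b, c, d}; (ii) for each edge, some bag contains both endpoints; (iii) the bags containing any fixed vertex form a subtree. All hold, so the decomposition is valid with width 3 − 1 = 2.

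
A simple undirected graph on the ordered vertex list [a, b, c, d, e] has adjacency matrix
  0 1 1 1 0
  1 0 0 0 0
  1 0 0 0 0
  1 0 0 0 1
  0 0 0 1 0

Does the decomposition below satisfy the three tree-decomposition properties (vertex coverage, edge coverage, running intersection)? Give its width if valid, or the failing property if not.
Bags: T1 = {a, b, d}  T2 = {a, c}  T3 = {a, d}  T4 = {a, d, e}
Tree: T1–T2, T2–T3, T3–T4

No — bags containing vertex d are not connected in the tree.

A tree decomposition must satisfy three properties: every vertex lies in some bag; for every edge, both endpoints lie together in some bag; and for every vertex, the bags containing it form a connected subtree. Here bags containing vertex d are not connected in the tree, so the decomposition is invalid.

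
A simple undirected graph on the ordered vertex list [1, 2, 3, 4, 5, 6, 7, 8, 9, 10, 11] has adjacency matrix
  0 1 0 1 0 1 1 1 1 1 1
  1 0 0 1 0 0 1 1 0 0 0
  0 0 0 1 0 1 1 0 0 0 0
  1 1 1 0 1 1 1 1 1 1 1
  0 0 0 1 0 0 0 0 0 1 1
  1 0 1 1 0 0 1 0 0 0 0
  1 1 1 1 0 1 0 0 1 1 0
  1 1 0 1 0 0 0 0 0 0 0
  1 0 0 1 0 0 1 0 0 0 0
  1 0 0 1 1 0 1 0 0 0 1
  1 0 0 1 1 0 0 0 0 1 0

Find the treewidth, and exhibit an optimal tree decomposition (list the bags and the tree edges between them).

The largest bag has 4 vertices, giving width 3; this decomposition certifies tw(G) ≤ 3. On the other hand G contains the 4-clique {1, 2, 4, 8}. A clique must lie in a single bag of any decomposition, so no decomposition can have width below 3. Therefore the treewidth is 3.

Treewidth 3.
One optimal decomposition is:
Bags: B1 = {1, 4, 7, 10}  B2 = {1, 4, 7, 9}  B3 = {1, 4, 6, 7}  B4 = {1, 4, 10, 11}  B5 = {4, 5, 10, 11}  B6 = {1, 2, 4, 7}  B7 = {3, 4, 6, 7}  B8 = {1, 2, 4, 8}
Tree: B1–B2, B2–B3, B1–B4, B4–B5, B2–B6, B3–B7, B6–B8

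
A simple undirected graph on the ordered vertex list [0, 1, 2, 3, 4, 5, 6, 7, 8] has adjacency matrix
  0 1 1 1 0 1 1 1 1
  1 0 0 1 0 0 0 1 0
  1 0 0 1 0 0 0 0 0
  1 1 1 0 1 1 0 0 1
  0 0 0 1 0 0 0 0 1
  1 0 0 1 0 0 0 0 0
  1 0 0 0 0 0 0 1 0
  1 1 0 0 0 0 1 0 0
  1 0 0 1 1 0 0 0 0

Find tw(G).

A width-2 tree decomposition is:
Bags: B1 = {0, 1, 3}  B2 = {0, 2, 3}  B3 = {0, 3, 8}  B4 = {0, 1, 7}  B5 = {3, 4, 8}  B6 = {0, 6, 7}  B7 = {0, 3, 5}
Tree: B1–B2, B2–B3, B1–B4, B3–B5, B4–B6, B3–B7
Each bag holds 3 vertices, so the decomposition has width 2, which upper-bounds the treewidth. On the other hand G contains the 3-clique {0, 3, 8}. A clique must lie in a single bag of any decomposition, so no decomposition can have width below 2. The upper and lower bounds meet at 2, so that is the treewidth.

2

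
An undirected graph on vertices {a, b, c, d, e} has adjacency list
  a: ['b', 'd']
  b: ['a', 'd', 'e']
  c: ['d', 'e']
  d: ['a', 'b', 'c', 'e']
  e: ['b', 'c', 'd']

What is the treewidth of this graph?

A width-2 tree decomposition is:
Bags: B1 = {a, b, d}  B2 = {b, d, e}  B3 = {c, d, e}
Tree: B1–B2, B2–B3
Each bag holds 3 vertices, so the decomposition has width 2, which upper-bounds the treewidth. For the lower bound, the 3 vertices {c, d, e} are pairwise adjacent, and any tree decomposition puts a clique entirely inside one bag — forcing width ≥ 2. Combining the bounds, tw(G) = 2.

2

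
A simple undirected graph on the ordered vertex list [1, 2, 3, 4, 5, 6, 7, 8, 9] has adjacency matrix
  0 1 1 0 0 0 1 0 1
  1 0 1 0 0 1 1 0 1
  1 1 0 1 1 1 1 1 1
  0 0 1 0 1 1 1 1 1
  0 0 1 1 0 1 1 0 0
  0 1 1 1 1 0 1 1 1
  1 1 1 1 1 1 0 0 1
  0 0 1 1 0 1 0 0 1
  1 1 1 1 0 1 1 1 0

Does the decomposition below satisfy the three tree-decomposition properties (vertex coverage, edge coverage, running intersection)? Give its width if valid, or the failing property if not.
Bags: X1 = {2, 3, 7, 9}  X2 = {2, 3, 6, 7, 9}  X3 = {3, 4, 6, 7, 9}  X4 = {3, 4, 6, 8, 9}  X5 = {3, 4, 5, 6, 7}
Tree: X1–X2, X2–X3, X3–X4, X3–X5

No — vertex 1 appears in no bag.

A tree decomposition must satisfy three properties: every vertex lies in some bag; for every edge, both endpoints lie together in some bag; and for every vertex, the bags containing it form a connected subtree. Here vertex 1 appears in no bag, so the decomposition is invalid.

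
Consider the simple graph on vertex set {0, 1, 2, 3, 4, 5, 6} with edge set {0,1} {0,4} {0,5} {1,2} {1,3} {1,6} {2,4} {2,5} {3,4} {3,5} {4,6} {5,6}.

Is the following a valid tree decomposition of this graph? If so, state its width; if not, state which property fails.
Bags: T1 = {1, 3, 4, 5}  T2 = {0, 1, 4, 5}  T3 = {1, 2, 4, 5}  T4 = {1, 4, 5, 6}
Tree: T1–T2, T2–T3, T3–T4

Every vertex of G appears in some bag (union = {0, 1, 2, 3, 4, 5, 6}); every edge is covered by a bag; and for each vertex v the set of bags containing v is connected in the bag tree. The decomposition is therefore valid. The largest bag has 4 vertices, so the width is 3.

Yes; width 3.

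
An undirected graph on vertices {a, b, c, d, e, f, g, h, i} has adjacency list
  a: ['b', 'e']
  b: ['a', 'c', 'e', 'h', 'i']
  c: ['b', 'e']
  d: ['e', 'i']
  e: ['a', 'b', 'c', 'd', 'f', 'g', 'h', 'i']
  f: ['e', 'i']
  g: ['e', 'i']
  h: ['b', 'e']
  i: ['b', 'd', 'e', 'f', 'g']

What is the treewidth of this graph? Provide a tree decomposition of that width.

Treewidth 2.
One optimal decomposition is:
Bags: B1 = {b, e, i}  B2 = {a, b, e}  B3 = {d, e, i}  B4 = {b, c, e}  B5 = {b, e, h}  B6 = {e, g, i}  B7 = {e, f, i}
Tree: B1–B2, B1–B3, B1–B4, B2–B5, B3–B6, B1–B7

The largest bag has 3 vertices, giving width 2; this decomposition certifies tw(G) ≤ 2. Conversely, {d, e, i} is a clique of size 3, and the vertices of any clique must share a bag in every tree decomposition; so some bag has ≥ 3 vertices and tw(G) ≥ 2. Hence tw(G) = 2 exactly.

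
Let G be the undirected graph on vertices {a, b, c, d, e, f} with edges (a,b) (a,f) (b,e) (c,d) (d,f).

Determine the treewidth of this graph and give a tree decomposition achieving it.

Every bag has size at most 2, so the width is 2 − 1 = 1 and tw(G) ≤ 1. G has an edge, so its treewidth is at least 1. Hence tw(G) = 1 exactly.

Treewidth 1.
One optimal decomposition is:
Bags: B1 = {b, e}  B2 = {a, b}  B3 = {a, f}  B4 = {d, f}  B5 = {c, d}
Tree: B1–B2, B2–B3, B3–B4, B4–B5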